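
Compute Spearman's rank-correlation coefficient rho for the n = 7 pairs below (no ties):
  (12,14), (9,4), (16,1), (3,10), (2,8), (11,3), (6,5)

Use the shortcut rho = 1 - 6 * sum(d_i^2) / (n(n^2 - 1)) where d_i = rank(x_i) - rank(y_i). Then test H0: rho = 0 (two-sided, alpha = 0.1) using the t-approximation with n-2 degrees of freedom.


Step 1: Rank x and y separately (midranks; no ties here).
rank(x): 12->6, 9->4, 16->7, 3->2, 2->1, 11->5, 6->3
rank(y): 14->7, 4->3, 1->1, 10->6, 8->5, 3->2, 5->4
Step 2: d_i = R_x(i) - R_y(i); compute d_i^2.
  (6-7)^2=1, (4-3)^2=1, (7-1)^2=36, (2-6)^2=16, (1-5)^2=16, (5-2)^2=9, (3-4)^2=1
sum(d^2) = 80.
Step 3: rho = 1 - 6*80 / (7*(7^2 - 1)) = 1 - 480/336 = -0.428571.
Step 4: Under H0, t = rho * sqrt((n-2)/(1-rho^2)) = -1.0607 ~ t(5).
Step 5: Two-sided p-value from the t-distribution with 5 df = 0.337368.
Step 6: alpha = 0.1. fail to reject H0.

rho = -0.4286, p = 0.337368, fail to reject H0 at alpha = 0.1.


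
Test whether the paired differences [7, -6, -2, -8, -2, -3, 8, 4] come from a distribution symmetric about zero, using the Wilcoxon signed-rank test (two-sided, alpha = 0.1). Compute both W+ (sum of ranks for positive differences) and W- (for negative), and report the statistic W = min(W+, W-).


Step 1: Drop any zero differences (none here) and take |d_i|.
|d| = [7, 6, 2, 8, 2, 3, 8, 4]
Step 2: Midrank |d_i| (ties get averaged ranks).
ranks: |7|->6, |6|->5, |2|->1.5, |8|->7.5, |2|->1.5, |3|->3, |8|->7.5, |4|->4
Step 3: Attach original signs; sum ranks with positive sign and with negative sign.
W+ = 6 + 7.5 + 4 = 17.5
W- = 5 + 1.5 + 7.5 + 1.5 + 3 = 18.5
(Check: W+ + W- = 36 should equal n(n+1)/2 = 36.)
Step 4: Test statistic W = min(W+, W-) = 17.5.
Step 5: Ties in |d|, so use the tie-corrected normal approximation.
        E[W] = n(n+1)/4 = 8*9/4 = 18.
        Tie groups: |d|=2 (t=2), |d|=8 (t=2); sum(t^3 - t) = 12.
        Var[W] = n(n+1)(2n+1)/24 - sum(t^3-t)/48 = 1224/24 - 12/48 = 50.75.
        z = (W - E[W]) / sqrt(Var[W]) = (17.5 - 18) / 7.1239 = -0.0702.
        Two-sided p = 2*Phi(z) = 0.944045.
Step 6: alpha = 0.1. fail to reject H0.

W+ = 17.5, W- = 18.5, W = min = 17.5, p = 0.944045, fail to reject H0.


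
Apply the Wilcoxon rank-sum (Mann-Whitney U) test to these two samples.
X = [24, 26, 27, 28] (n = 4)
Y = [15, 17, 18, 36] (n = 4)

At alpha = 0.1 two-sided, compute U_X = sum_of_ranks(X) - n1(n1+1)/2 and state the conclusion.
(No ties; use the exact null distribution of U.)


Step 1: Combine and sort all 8 observations; assign midranks.
sorted (value, group): (15,Y), (17,Y), (18,Y), (24,X), (26,X), (27,X), (28,X), (36,Y)
ranks: 15->1, 17->2, 18->3, 24->4, 26->5, 27->6, 28->7, 36->8
Step 2: Rank sum for X: R1 = 4 + 5 + 6 + 7 = 22.
Step 3: U_X = R1 - n1(n1+1)/2 = 22 - 4*5/2 = 22 - 10 = 12.
       U_Y = n1*n2 - U_X = 16 - 12 = 4.
Step 4: No ties, so the exact null distribution of U (based on enumerating the C(8,4) = 70 equally likely rank assignments) gives the two-sided p-value.
Step 5: p-value = 0.342857; compare to alpha = 0.1. fail to reject H0.

U_X = 12, p = 0.342857, fail to reject H0 at alpha = 0.1.


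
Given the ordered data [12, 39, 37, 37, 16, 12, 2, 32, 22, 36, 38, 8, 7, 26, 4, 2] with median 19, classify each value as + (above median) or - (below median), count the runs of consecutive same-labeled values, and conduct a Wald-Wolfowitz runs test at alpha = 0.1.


Step 1: Compute median = 19; label A = above, B = below.
Labels in order: BAAABBBAAAABBABB  (n_A = 8, n_B = 8)
Step 2: Count runs R = 7.
Step 3: Under H0 (random ordering), E[R] = 2*n_A*n_B/(n_A+n_B) + 1 = 2*8*8/16 + 1 = 9.0000.
        Var[R] = 2*n_A*n_B*(2*n_A*n_B - n_A - n_B) / ((n_A+n_B)^2 * (n_A+n_B-1)) = 14336/3840 = 3.7333.
        SD[R] = 1.9322.
Step 4: Continuity-corrected z = (R + 0.5 - E[R]) / SD[R] = (7 + 0.5 - 9.0000) / 1.9322 = -0.7763.
Step 5: Two-sided p-value via normal approximation = 2*(1 - Phi(|z|)) = 0.437558.
Step 6: alpha = 0.1. fail to reject H0.

R = 7, z = -0.7763, p = 0.437558, fail to reject H0.


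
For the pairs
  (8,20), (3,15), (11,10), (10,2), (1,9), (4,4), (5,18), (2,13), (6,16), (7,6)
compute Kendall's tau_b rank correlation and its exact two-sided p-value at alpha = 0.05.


Step 1: Enumerate the 45 unordered pairs (i,j) with i<j and classify each by sign(x_j-x_i) * sign(y_j-y_i).
  (1,2):dx=-5,dy=-5->C; (1,3):dx=+3,dy=-10->D; (1,4):dx=+2,dy=-18->D; (1,5):dx=-7,dy=-11->C
  (1,6):dx=-4,dy=-16->C; (1,7):dx=-3,dy=-2->C; (1,8):dx=-6,dy=-7->C; (1,9):dx=-2,dy=-4->C
  (1,10):dx=-1,dy=-14->C; (2,3):dx=+8,dy=-5->D; (2,4):dx=+7,dy=-13->D; (2,5):dx=-2,dy=-6->C
  (2,6):dx=+1,dy=-11->D; (2,7):dx=+2,dy=+3->C; (2,8):dx=-1,dy=-2->C; (2,9):dx=+3,dy=+1->C
  (2,10):dx=+4,dy=-9->D; (3,4):dx=-1,dy=-8->C; (3,5):dx=-10,dy=-1->C; (3,6):dx=-7,dy=-6->C
  (3,7):dx=-6,dy=+8->D; (3,8):dx=-9,dy=+3->D; (3,9):dx=-5,dy=+6->D; (3,10):dx=-4,dy=-4->C
  (4,5):dx=-9,dy=+7->D; (4,6):dx=-6,dy=+2->D; (4,7):dx=-5,dy=+16->D; (4,8):dx=-8,dy=+11->D
  (4,9):dx=-4,dy=+14->D; (4,10):dx=-3,dy=+4->D; (5,6):dx=+3,dy=-5->D; (5,7):dx=+4,dy=+9->C
  (5,8):dx=+1,dy=+4->C; (5,9):dx=+5,dy=+7->C; (5,10):dx=+6,dy=-3->D; (6,7):dx=+1,dy=+14->C
  (6,8):dx=-2,dy=+9->D; (6,9):dx=+2,dy=+12->C; (6,10):dx=+3,dy=+2->C; (7,8):dx=-3,dy=-5->C
  (7,9):dx=+1,dy=-2->D; (7,10):dx=+2,dy=-12->D; (8,9):dx=+4,dy=+3->C; (8,10):dx=+5,dy=-7->D
  (9,10):dx=+1,dy=-10->D
Step 2: C = 23, D = 22, total pairs = 45.
Step 3: tau = (C - D)/(n(n-1)/2) = (23 - 22)/45 = 0.022222.
Step 4: Exact two-sided p-value (enumerate n! = 3628800 permutations of y under H0): p = 1.000000.
Step 5: alpha = 0.05. fail to reject H0.

tau_b = 0.0222 (C=23, D=22), p = 1.000000, fail to reject H0.


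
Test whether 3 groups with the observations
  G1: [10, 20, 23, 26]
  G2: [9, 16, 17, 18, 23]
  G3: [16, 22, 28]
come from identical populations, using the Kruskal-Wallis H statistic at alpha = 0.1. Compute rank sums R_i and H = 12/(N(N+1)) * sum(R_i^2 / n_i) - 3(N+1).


Step 1: Combine all N = 12 observations and assign midranks.
sorted (value, group, rank): (9,G2,1), (10,G1,2), (16,G2,3.5), (16,G3,3.5), (17,G2,5), (18,G2,6), (20,G1,7), (22,G3,8), (23,G1,9.5), (23,G2,9.5), (26,G1,11), (28,G3,12)
Step 2: Sum ranks within each group.
R_1 = 29.5 (n_1 = 4)
R_2 = 25 (n_2 = 5)
R_3 = 23.5 (n_3 = 3)
Step 3: H = 12/(N(N+1)) * sum(R_i^2/n_i) - 3(N+1)
     = 12/(12*13) * (29.5^2/4 + 25^2/5 + 23.5^2/3) - 3*13
     = 0.076923 * 526.646 - 39
     = 1.511218.
Step 4: Ties present; correction factor C = 1 - 12/(12^3 - 12) = 0.993007. Corrected H = 1.511218 / 0.993007 = 1.521860.
Step 5: Under H0, H ~ chi^2(2); p-value = 0.467232.
Step 6: alpha = 0.1. fail to reject H0.

H = 1.5219, df = 2, p = 0.467232, fail to reject H0.


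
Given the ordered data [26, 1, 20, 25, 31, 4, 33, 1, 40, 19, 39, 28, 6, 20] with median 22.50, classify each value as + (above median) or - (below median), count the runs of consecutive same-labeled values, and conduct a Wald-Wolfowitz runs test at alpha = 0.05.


Step 1: Compute median = 22.50; label A = above, B = below.
Labels in order: ABBAABABABAABB  (n_A = 7, n_B = 7)
Step 2: Count runs R = 10.
Step 3: Under H0 (random ordering), E[R] = 2*n_A*n_B/(n_A+n_B) + 1 = 2*7*7/14 + 1 = 8.0000.
        Var[R] = 2*n_A*n_B*(2*n_A*n_B - n_A - n_B) / ((n_A+n_B)^2 * (n_A+n_B-1)) = 8232/2548 = 3.2308.
        SD[R] = 1.7974.
Step 4: Continuity-corrected z = (R - 0.5 - E[R]) / SD[R] = (10 - 0.5 - 8.0000) / 1.7974 = 0.8345.
Step 5: Two-sided p-value via normal approximation = 2*(1 - Phi(|z|)) = 0.403986.
Step 6: alpha = 0.05. fail to reject H0.

R = 10, z = 0.8345, p = 0.403986, fail to reject H0.


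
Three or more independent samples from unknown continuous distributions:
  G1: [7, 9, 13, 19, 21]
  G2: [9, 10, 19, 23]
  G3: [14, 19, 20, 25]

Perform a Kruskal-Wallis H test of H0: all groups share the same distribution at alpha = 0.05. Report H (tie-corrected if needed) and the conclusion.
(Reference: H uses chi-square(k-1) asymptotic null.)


Step 1: Combine all N = 13 observations and assign midranks.
sorted (value, group, rank): (7,G1,1), (9,G1,2.5), (9,G2,2.5), (10,G2,4), (13,G1,5), (14,G3,6), (19,G1,8), (19,G2,8), (19,G3,8), (20,G3,10), (21,G1,11), (23,G2,12), (25,G3,13)
Step 2: Sum ranks within each group.
R_1 = 27.5 (n_1 = 5)
R_2 = 26.5 (n_2 = 4)
R_3 = 37 (n_3 = 4)
Step 3: H = 12/(N(N+1)) * sum(R_i^2/n_i) - 3(N+1)
     = 12/(13*14) * (27.5^2/5 + 26.5^2/4 + 37^2/4) - 3*14
     = 0.065934 * 669.062 - 42
     = 2.114011.
Step 4: Ties present; correction factor C = 1 - 30/(13^3 - 13) = 0.986264. Corrected H = 2.114011 / 0.986264 = 2.143454.
Step 5: Under H0, H ~ chi^2(2); p-value = 0.342417.
Step 6: alpha = 0.05. fail to reject H0.

H = 2.1435, df = 2, p = 0.342417, fail to reject H0.


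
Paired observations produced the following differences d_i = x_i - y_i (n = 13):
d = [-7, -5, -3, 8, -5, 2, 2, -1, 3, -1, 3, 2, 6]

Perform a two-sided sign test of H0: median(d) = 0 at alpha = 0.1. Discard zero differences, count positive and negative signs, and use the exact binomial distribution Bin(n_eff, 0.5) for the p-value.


Step 1: Discard zero differences. Original n = 13; n_eff = number of nonzero differences = 13.
Nonzero differences (with sign): -7, -5, -3, +8, -5, +2, +2, -1, +3, -1, +3, +2, +6
Step 2: Count signs: positive = 7, negative = 6.
Step 3: Under H0: P(positive) = 0.5, so the number of positives S ~ Bin(13, 0.5).
Step 4: Two-sided exact p-value = sum of Bin(13,0.5) probabilities at or below the observed probability = 1.000000.
Step 5: alpha = 0.1. fail to reject H0.

n_eff = 13, pos = 7, neg = 6, p = 1.000000, fail to reject H0.


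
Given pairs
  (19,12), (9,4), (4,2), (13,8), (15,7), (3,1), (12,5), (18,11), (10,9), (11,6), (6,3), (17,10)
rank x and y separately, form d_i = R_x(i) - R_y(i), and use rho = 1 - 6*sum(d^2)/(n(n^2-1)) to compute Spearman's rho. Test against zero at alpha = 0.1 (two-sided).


Step 1: Rank x and y separately (midranks; no ties here).
rank(x): 19->12, 9->4, 4->2, 13->8, 15->9, 3->1, 12->7, 18->11, 10->5, 11->6, 6->3, 17->10
rank(y): 12->12, 4->4, 2->2, 8->8, 7->7, 1->1, 5->5, 11->11, 9->9, 6->6, 3->3, 10->10
Step 2: d_i = R_x(i) - R_y(i); compute d_i^2.
  (12-12)^2=0, (4-4)^2=0, (2-2)^2=0, (8-8)^2=0, (9-7)^2=4, (1-1)^2=0, (7-5)^2=4, (11-11)^2=0, (5-9)^2=16, (6-6)^2=0, (3-3)^2=0, (10-10)^2=0
sum(d^2) = 24.
Step 3: rho = 1 - 6*24 / (12*(12^2 - 1)) = 1 - 144/1716 = 0.916084.
Step 4: Under H0, t = rho * sqrt((n-2)/(1-rho^2)) = 7.2245 ~ t(10).
Step 5: Two-sided p-value from the t-distribution with 10 df = 0.000028.
Step 6: alpha = 0.1. reject H0.

rho = 0.9161, p = 0.000028, reject H0 at alpha = 0.1.


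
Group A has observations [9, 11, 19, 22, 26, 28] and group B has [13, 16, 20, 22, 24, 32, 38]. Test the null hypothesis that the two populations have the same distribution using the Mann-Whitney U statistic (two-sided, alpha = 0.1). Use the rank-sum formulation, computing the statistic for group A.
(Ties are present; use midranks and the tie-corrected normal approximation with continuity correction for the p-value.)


Step 1: Combine and sort all 13 observations; assign midranks.
sorted (value, group): (9,X), (11,X), (13,Y), (16,Y), (19,X), (20,Y), (22,X), (22,Y), (24,Y), (26,X), (28,X), (32,Y), (38,Y)
ranks: 9->1, 11->2, 13->3, 16->4, 19->5, 20->6, 22->7.5, 22->7.5, 24->9, 26->10, 28->11, 32->12, 38->13
Step 2: Rank sum for X: R1 = 1 + 2 + 5 + 7.5 + 10 + 11 = 36.5.
Step 3: U_X = R1 - n1(n1+1)/2 = 36.5 - 6*7/2 = 36.5 - 21 = 15.5.
       U_Y = n1*n2 - U_X = 42 - 15.5 = 26.5.
Step 4: Ties are present, so use the tie-corrected normal approximation (with continuity correction) for the p-value.
Step 5: p-value = 0.474443; compare to alpha = 0.1. fail to reject H0.

U_X = 15.5, p = 0.474443, fail to reject H0 at alpha = 0.1.


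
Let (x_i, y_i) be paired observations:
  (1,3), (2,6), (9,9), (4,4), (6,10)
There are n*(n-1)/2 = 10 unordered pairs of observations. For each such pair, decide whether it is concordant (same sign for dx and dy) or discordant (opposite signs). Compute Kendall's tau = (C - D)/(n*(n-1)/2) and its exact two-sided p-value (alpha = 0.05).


Step 1: Enumerate the 10 unordered pairs (i,j) with i<j and classify each by sign(x_j-x_i) * sign(y_j-y_i).
  (1,2):dx=+1,dy=+3->C; (1,3):dx=+8,dy=+6->C; (1,4):dx=+3,dy=+1->C; (1,5):dx=+5,dy=+7->C
  (2,3):dx=+7,dy=+3->C; (2,4):dx=+2,dy=-2->D; (2,5):dx=+4,dy=+4->C; (3,4):dx=-5,dy=-5->C
  (3,5):dx=-3,dy=+1->D; (4,5):dx=+2,dy=+6->C
Step 2: C = 8, D = 2, total pairs = 10.
Step 3: tau = (C - D)/(n(n-1)/2) = (8 - 2)/10 = 0.600000.
Step 4: Exact two-sided p-value (enumerate n! = 120 permutations of y under H0): p = 0.233333.
Step 5: alpha = 0.05. fail to reject H0.

tau_b = 0.6000 (C=8, D=2), p = 0.233333, fail to reject H0.


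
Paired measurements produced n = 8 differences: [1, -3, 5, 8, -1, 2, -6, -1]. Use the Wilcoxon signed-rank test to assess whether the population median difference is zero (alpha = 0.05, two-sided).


Step 1: Drop any zero differences (none here) and take |d_i|.
|d| = [1, 3, 5, 8, 1, 2, 6, 1]
Step 2: Midrank |d_i| (ties get averaged ranks).
ranks: |1|->2, |3|->5, |5|->6, |8|->8, |1|->2, |2|->4, |6|->7, |1|->2
Step 3: Attach original signs; sum ranks with positive sign and with negative sign.
W+ = 2 + 6 + 8 + 4 = 20
W- = 5 + 2 + 7 + 2 = 16
(Check: W+ + W- = 36 should equal n(n+1)/2 = 36.)
Step 4: Test statistic W = min(W+, W-) = 16.
Step 5: Ties in |d|, so use the tie-corrected normal approximation.
        E[W] = n(n+1)/4 = 8*9/4 = 18.
        Tie groups: |d|=1 (t=3); sum(t^3 - t) = 24.
        Var[W] = n(n+1)(2n+1)/24 - sum(t^3-t)/48 = 1224/24 - 24/48 = 50.5.
        z = (W - E[W]) / sqrt(Var[W]) = (16 - 18) / 7.1063 = -0.2814.
        Two-sided p = 2*Phi(z) = 0.778374.
Step 6: alpha = 0.05. fail to reject H0.

W+ = 20, W- = 16, W = min = 16, p = 0.778374, fail to reject H0.


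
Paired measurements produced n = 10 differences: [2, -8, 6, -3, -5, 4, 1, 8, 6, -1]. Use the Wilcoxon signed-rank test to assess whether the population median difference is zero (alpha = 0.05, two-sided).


Step 1: Drop any zero differences (none here) and take |d_i|.
|d| = [2, 8, 6, 3, 5, 4, 1, 8, 6, 1]
Step 2: Midrank |d_i| (ties get averaged ranks).
ranks: |2|->3, |8|->9.5, |6|->7.5, |3|->4, |5|->6, |4|->5, |1|->1.5, |8|->9.5, |6|->7.5, |1|->1.5
Step 3: Attach original signs; sum ranks with positive sign and with negative sign.
W+ = 3 + 7.5 + 5 + 1.5 + 9.5 + 7.5 = 34
W- = 9.5 + 4 + 6 + 1.5 = 21
(Check: W+ + W- = 55 should equal n(n+1)/2 = 55.)
Step 4: Test statistic W = min(W+, W-) = 21.
Step 5: Ties in |d|, so use the tie-corrected normal approximation.
        E[W] = n(n+1)/4 = 10*11/4 = 27.5.
        Tie groups: |d|=1 (t=2), |d|=6 (t=2), |d|=8 (t=2); sum(t^3 - t) = 18.
        Var[W] = n(n+1)(2n+1)/24 - sum(t^3-t)/48 = 2310/24 - 18/48 = 95.875.
        z = (W - E[W]) / sqrt(Var[W]) = (21 - 27.5) / 9.7916 = -0.6638.
        Two-sided p = 2*Phi(z) = 0.506795.
Step 6: alpha = 0.05. fail to reject H0.

W+ = 34, W- = 21, W = min = 21, p = 0.506795, fail to reject H0.


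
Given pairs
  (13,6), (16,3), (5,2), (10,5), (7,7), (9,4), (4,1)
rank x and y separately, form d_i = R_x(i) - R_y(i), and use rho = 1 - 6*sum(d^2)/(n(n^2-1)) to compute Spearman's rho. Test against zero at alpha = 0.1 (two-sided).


Step 1: Rank x and y separately (midranks; no ties here).
rank(x): 13->6, 16->7, 5->2, 10->5, 7->3, 9->4, 4->1
rank(y): 6->6, 3->3, 2->2, 5->5, 7->7, 4->4, 1->1
Step 2: d_i = R_x(i) - R_y(i); compute d_i^2.
  (6-6)^2=0, (7-3)^2=16, (2-2)^2=0, (5-5)^2=0, (3-7)^2=16, (4-4)^2=0, (1-1)^2=0
sum(d^2) = 32.
Step 3: rho = 1 - 6*32 / (7*(7^2 - 1)) = 1 - 192/336 = 0.428571.
Step 4: Under H0, t = rho * sqrt((n-2)/(1-rho^2)) = 1.0607 ~ t(5).
Step 5: Two-sided p-value from the t-distribution with 5 df = 0.337368.
Step 6: alpha = 0.1. fail to reject H0.

rho = 0.4286, p = 0.337368, fail to reject H0 at alpha = 0.1.


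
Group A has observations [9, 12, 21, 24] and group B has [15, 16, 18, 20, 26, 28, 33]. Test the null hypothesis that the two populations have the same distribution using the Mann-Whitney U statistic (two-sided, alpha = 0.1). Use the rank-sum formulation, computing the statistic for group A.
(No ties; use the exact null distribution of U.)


Step 1: Combine and sort all 11 observations; assign midranks.
sorted (value, group): (9,X), (12,X), (15,Y), (16,Y), (18,Y), (20,Y), (21,X), (24,X), (26,Y), (28,Y), (33,Y)
ranks: 9->1, 12->2, 15->3, 16->4, 18->5, 20->6, 21->7, 24->8, 26->9, 28->10, 33->11
Step 2: Rank sum for X: R1 = 1 + 2 + 7 + 8 = 18.
Step 3: U_X = R1 - n1(n1+1)/2 = 18 - 4*5/2 = 18 - 10 = 8.
       U_Y = n1*n2 - U_X = 28 - 8 = 20.
Step 4: No ties, so the exact null distribution of U (based on enumerating the C(11,4) = 330 equally likely rank assignments) gives the two-sided p-value.
Step 5: p-value = 0.315152; compare to alpha = 0.1. fail to reject H0.

U_X = 8, p = 0.315152, fail to reject H0 at alpha = 0.1.


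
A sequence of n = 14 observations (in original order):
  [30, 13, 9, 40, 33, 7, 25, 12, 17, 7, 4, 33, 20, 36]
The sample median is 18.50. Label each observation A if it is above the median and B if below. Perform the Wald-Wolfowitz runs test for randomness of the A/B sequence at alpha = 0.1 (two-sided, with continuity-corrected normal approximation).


Step 1: Compute median = 18.50; label A = above, B = below.
Labels in order: ABBAABABBBBAAA  (n_A = 7, n_B = 7)
Step 2: Count runs R = 7.
Step 3: Under H0 (random ordering), E[R] = 2*n_A*n_B/(n_A+n_B) + 1 = 2*7*7/14 + 1 = 8.0000.
        Var[R] = 2*n_A*n_B*(2*n_A*n_B - n_A - n_B) / ((n_A+n_B)^2 * (n_A+n_B-1)) = 8232/2548 = 3.2308.
        SD[R] = 1.7974.
Step 4: Continuity-corrected z = (R + 0.5 - E[R]) / SD[R] = (7 + 0.5 - 8.0000) / 1.7974 = -0.2782.
Step 5: Two-sided p-value via normal approximation = 2*(1 - Phi(|z|)) = 0.780879.
Step 6: alpha = 0.1. fail to reject H0.

R = 7, z = -0.2782, p = 0.780879, fail to reject H0.


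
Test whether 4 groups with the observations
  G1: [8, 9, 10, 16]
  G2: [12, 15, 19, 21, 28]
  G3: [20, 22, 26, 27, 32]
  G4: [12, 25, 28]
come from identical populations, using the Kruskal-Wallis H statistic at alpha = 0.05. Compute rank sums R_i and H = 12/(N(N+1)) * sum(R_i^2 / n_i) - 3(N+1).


Step 1: Combine all N = 17 observations and assign midranks.
sorted (value, group, rank): (8,G1,1), (9,G1,2), (10,G1,3), (12,G2,4.5), (12,G4,4.5), (15,G2,6), (16,G1,7), (19,G2,8), (20,G3,9), (21,G2,10), (22,G3,11), (25,G4,12), (26,G3,13), (27,G3,14), (28,G2,15.5), (28,G4,15.5), (32,G3,17)
Step 2: Sum ranks within each group.
R_1 = 13 (n_1 = 4)
R_2 = 44 (n_2 = 5)
R_3 = 64 (n_3 = 5)
R_4 = 32 (n_4 = 3)
Step 3: H = 12/(N(N+1)) * sum(R_i^2/n_i) - 3(N+1)
     = 12/(17*18) * (13^2/4 + 44^2/5 + 64^2/5 + 32^2/3) - 3*18
     = 0.039216 * 1589.98 - 54
     = 8.352288.
Step 4: Ties present; correction factor C = 1 - 12/(17^3 - 17) = 0.997549. Corrected H = 8.352288 / 0.997549 = 8.372809.
Step 5: Under H0, H ~ chi^2(3); p-value = 0.038904.
Step 6: alpha = 0.05. reject H0.

H = 8.3728, df = 3, p = 0.038904, reject H0.


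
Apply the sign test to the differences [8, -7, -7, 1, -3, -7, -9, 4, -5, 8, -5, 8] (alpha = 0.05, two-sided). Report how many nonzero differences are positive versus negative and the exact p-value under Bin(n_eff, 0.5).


Step 1: Discard zero differences. Original n = 12; n_eff = number of nonzero differences = 12.
Nonzero differences (with sign): +8, -7, -7, +1, -3, -7, -9, +4, -5, +8, -5, +8
Step 2: Count signs: positive = 5, negative = 7.
Step 3: Under H0: P(positive) = 0.5, so the number of positives S ~ Bin(12, 0.5).
Step 4: Two-sided exact p-value = sum of Bin(12,0.5) probabilities at or below the observed probability = 0.774414.
Step 5: alpha = 0.05. fail to reject H0.

n_eff = 12, pos = 5, neg = 7, p = 0.774414, fail to reject H0.


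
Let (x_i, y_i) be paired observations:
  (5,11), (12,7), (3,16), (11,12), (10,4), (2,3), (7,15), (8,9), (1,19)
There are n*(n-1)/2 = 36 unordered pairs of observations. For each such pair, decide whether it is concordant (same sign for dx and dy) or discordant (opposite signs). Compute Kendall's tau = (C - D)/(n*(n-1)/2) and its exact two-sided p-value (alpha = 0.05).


Step 1: Enumerate the 36 unordered pairs (i,j) with i<j and classify each by sign(x_j-x_i) * sign(y_j-y_i).
  (1,2):dx=+7,dy=-4->D; (1,3):dx=-2,dy=+5->D; (1,4):dx=+6,dy=+1->C; (1,5):dx=+5,dy=-7->D
  (1,6):dx=-3,dy=-8->C; (1,7):dx=+2,dy=+4->C; (1,8):dx=+3,dy=-2->D; (1,9):dx=-4,dy=+8->D
  (2,3):dx=-9,dy=+9->D; (2,4):dx=-1,dy=+5->D; (2,5):dx=-2,dy=-3->C; (2,6):dx=-10,dy=-4->C
  (2,7):dx=-5,dy=+8->D; (2,8):dx=-4,dy=+2->D; (2,9):dx=-11,dy=+12->D; (3,4):dx=+8,dy=-4->D
  (3,5):dx=+7,dy=-12->D; (3,6):dx=-1,dy=-13->C; (3,7):dx=+4,dy=-1->D; (3,8):dx=+5,dy=-7->D
  (3,9):dx=-2,dy=+3->D; (4,5):dx=-1,dy=-8->C; (4,6):dx=-9,dy=-9->C; (4,7):dx=-4,dy=+3->D
  (4,8):dx=-3,dy=-3->C; (4,9):dx=-10,dy=+7->D; (5,6):dx=-8,dy=-1->C; (5,7):dx=-3,dy=+11->D
  (5,8):dx=-2,dy=+5->D; (5,9):dx=-9,dy=+15->D; (6,7):dx=+5,dy=+12->C; (6,8):dx=+6,dy=+6->C
  (6,9):dx=-1,dy=+16->D; (7,8):dx=+1,dy=-6->D; (7,9):dx=-6,dy=+4->D; (8,9):dx=-7,dy=+10->D
Step 2: C = 12, D = 24, total pairs = 36.
Step 3: tau = (C - D)/(n(n-1)/2) = (12 - 24)/36 = -0.333333.
Step 4: Exact two-sided p-value (enumerate n! = 362880 permutations of y under H0): p = 0.259518.
Step 5: alpha = 0.05. fail to reject H0.

tau_b = -0.3333 (C=12, D=24), p = 0.259518, fail to reject H0.


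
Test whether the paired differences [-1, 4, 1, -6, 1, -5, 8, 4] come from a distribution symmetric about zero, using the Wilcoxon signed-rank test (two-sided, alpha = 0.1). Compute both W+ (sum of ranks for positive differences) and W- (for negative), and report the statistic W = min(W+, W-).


Step 1: Drop any zero differences (none here) and take |d_i|.
|d| = [1, 4, 1, 6, 1, 5, 8, 4]
Step 2: Midrank |d_i| (ties get averaged ranks).
ranks: |1|->2, |4|->4.5, |1|->2, |6|->7, |1|->2, |5|->6, |8|->8, |4|->4.5
Step 3: Attach original signs; sum ranks with positive sign and with negative sign.
W+ = 4.5 + 2 + 2 + 8 + 4.5 = 21
W- = 2 + 7 + 6 = 15
(Check: W+ + W- = 36 should equal n(n+1)/2 = 36.)
Step 4: Test statistic W = min(W+, W-) = 15.
Step 5: Ties in |d|, so use the tie-corrected normal approximation.
        E[W] = n(n+1)/4 = 8*9/4 = 18.
        Tie groups: |d|=1 (t=3), |d|=4 (t=2); sum(t^3 - t) = 30.
        Var[W] = n(n+1)(2n+1)/24 - sum(t^3-t)/48 = 1224/24 - 30/48 = 50.375.
        z = (W - E[W]) / sqrt(Var[W]) = (15 - 18) / 7.0975 = -0.4227.
        Two-sided p = 2*Phi(z) = 0.672527.
Step 6: alpha = 0.1. fail to reject H0.

W+ = 21, W- = 15, W = min = 15, p = 0.672527, fail to reject H0.


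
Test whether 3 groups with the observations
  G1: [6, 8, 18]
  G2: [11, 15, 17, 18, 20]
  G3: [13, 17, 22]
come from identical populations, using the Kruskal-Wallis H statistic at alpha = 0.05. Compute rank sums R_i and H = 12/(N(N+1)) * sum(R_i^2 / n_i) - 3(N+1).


Step 1: Combine all N = 11 observations and assign midranks.
sorted (value, group, rank): (6,G1,1), (8,G1,2), (11,G2,3), (13,G3,4), (15,G2,5), (17,G2,6.5), (17,G3,6.5), (18,G1,8.5), (18,G2,8.5), (20,G2,10), (22,G3,11)
Step 2: Sum ranks within each group.
R_1 = 11.5 (n_1 = 3)
R_2 = 33 (n_2 = 5)
R_3 = 21.5 (n_3 = 3)
Step 3: H = 12/(N(N+1)) * sum(R_i^2/n_i) - 3(N+1)
     = 12/(11*12) * (11.5^2/3 + 33^2/5 + 21.5^2/3) - 3*12
     = 0.090909 * 415.967 - 36
     = 1.815152.
Step 4: Ties present; correction factor C = 1 - 12/(11^3 - 11) = 0.990909. Corrected H = 1.815152 / 0.990909 = 1.831804.
Step 5: Under H0, H ~ chi^2(2); p-value = 0.400155.
Step 6: alpha = 0.05. fail to reject H0.

H = 1.8318, df = 2, p = 0.400155, fail to reject H0.


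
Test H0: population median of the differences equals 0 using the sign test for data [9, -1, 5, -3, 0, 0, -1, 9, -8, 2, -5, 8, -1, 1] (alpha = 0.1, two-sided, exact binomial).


Step 1: Discard zero differences. Original n = 14; n_eff = number of nonzero differences = 12.
Nonzero differences (with sign): +9, -1, +5, -3, -1, +9, -8, +2, -5, +8, -1, +1
Step 2: Count signs: positive = 6, negative = 6.
Step 3: Under H0: P(positive) = 0.5, so the number of positives S ~ Bin(12, 0.5).
Step 4: Two-sided exact p-value = sum of Bin(12,0.5) probabilities at or below the observed probability = 1.000000.
Step 5: alpha = 0.1. fail to reject H0.

n_eff = 12, pos = 6, neg = 6, p = 1.000000, fail to reject H0.


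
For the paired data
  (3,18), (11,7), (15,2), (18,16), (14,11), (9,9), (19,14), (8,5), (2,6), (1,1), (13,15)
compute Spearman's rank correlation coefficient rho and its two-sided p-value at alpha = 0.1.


Step 1: Rank x and y separately (midranks; no ties here).
rank(x): 3->3, 11->6, 15->9, 18->10, 14->8, 9->5, 19->11, 8->4, 2->2, 1->1, 13->7
rank(y): 18->11, 7->5, 2->2, 16->10, 11->7, 9->6, 14->8, 5->3, 6->4, 1->1, 15->9
Step 2: d_i = R_x(i) - R_y(i); compute d_i^2.
  (3-11)^2=64, (6-5)^2=1, (9-2)^2=49, (10-10)^2=0, (8-7)^2=1, (5-6)^2=1, (11-8)^2=9, (4-3)^2=1, (2-4)^2=4, (1-1)^2=0, (7-9)^2=4
sum(d^2) = 134.
Step 3: rho = 1 - 6*134 / (11*(11^2 - 1)) = 1 - 804/1320 = 0.390909.
Step 4: Under H0, t = rho * sqrt((n-2)/(1-rho^2)) = 1.2741 ~ t(9).
Step 5: Two-sided p-value from the t-distribution with 9 df = 0.234540.
Step 6: alpha = 0.1. fail to reject H0.

rho = 0.3909, p = 0.234540, fail to reject H0 at alpha = 0.1.


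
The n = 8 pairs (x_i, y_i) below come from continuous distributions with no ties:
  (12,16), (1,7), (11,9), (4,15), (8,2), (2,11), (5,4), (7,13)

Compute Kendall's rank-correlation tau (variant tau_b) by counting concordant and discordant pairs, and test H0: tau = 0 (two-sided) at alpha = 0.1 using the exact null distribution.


Step 1: Enumerate the 28 unordered pairs (i,j) with i<j and classify each by sign(x_j-x_i) * sign(y_j-y_i).
  (1,2):dx=-11,dy=-9->C; (1,3):dx=-1,dy=-7->C; (1,4):dx=-8,dy=-1->C; (1,5):dx=-4,dy=-14->C
  (1,6):dx=-10,dy=-5->C; (1,7):dx=-7,dy=-12->C; (1,8):dx=-5,dy=-3->C; (2,3):dx=+10,dy=+2->C
  (2,4):dx=+3,dy=+8->C; (2,5):dx=+7,dy=-5->D; (2,6):dx=+1,dy=+4->C; (2,7):dx=+4,dy=-3->D
  (2,8):dx=+6,dy=+6->C; (3,4):dx=-7,dy=+6->D; (3,5):dx=-3,dy=-7->C; (3,6):dx=-9,dy=+2->D
  (3,7):dx=-6,dy=-5->C; (3,8):dx=-4,dy=+4->D; (4,5):dx=+4,dy=-13->D; (4,6):dx=-2,dy=-4->C
  (4,7):dx=+1,dy=-11->D; (4,8):dx=+3,dy=-2->D; (5,6):dx=-6,dy=+9->D; (5,7):dx=-3,dy=+2->D
  (5,8):dx=-1,dy=+11->D; (6,7):dx=+3,dy=-7->D; (6,8):dx=+5,dy=+2->C; (7,8):dx=+2,dy=+9->C
Step 2: C = 16, D = 12, total pairs = 28.
Step 3: tau = (C - D)/(n(n-1)/2) = (16 - 12)/28 = 0.142857.
Step 4: Exact two-sided p-value (enumerate n! = 40320 permutations of y under H0): p = 0.719544.
Step 5: alpha = 0.1. fail to reject H0.

tau_b = 0.1429 (C=16, D=12), p = 0.719544, fail to reject H0.


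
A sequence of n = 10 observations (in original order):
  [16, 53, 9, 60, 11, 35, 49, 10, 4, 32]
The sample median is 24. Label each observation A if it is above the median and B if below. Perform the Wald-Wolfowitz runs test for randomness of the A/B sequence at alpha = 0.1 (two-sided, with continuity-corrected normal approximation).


Step 1: Compute median = 24; label A = above, B = below.
Labels in order: BABABAABBA  (n_A = 5, n_B = 5)
Step 2: Count runs R = 8.
Step 3: Under H0 (random ordering), E[R] = 2*n_A*n_B/(n_A+n_B) + 1 = 2*5*5/10 + 1 = 6.0000.
        Var[R] = 2*n_A*n_B*(2*n_A*n_B - n_A - n_B) / ((n_A+n_B)^2 * (n_A+n_B-1)) = 2000/900 = 2.2222.
        SD[R] = 1.4907.
Step 4: Continuity-corrected z = (R - 0.5 - E[R]) / SD[R] = (8 - 0.5 - 6.0000) / 1.4907 = 1.0062.
Step 5: Two-sided p-value via normal approximation = 2*(1 - Phi(|z|)) = 0.314305.
Step 6: alpha = 0.1. fail to reject H0.

R = 8, z = 1.0062, p = 0.314305, fail to reject H0.


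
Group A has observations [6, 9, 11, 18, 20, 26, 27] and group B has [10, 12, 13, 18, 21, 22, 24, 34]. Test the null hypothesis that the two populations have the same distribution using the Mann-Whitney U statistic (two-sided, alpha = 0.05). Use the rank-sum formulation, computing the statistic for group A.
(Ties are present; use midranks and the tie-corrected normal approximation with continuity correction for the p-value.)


Step 1: Combine and sort all 15 observations; assign midranks.
sorted (value, group): (6,X), (9,X), (10,Y), (11,X), (12,Y), (13,Y), (18,X), (18,Y), (20,X), (21,Y), (22,Y), (24,Y), (26,X), (27,X), (34,Y)
ranks: 6->1, 9->2, 10->3, 11->4, 12->5, 13->6, 18->7.5, 18->7.5, 20->9, 21->10, 22->11, 24->12, 26->13, 27->14, 34->15
Step 2: Rank sum for X: R1 = 1 + 2 + 4 + 7.5 + 9 + 13 + 14 = 50.5.
Step 3: U_X = R1 - n1(n1+1)/2 = 50.5 - 7*8/2 = 50.5 - 28 = 22.5.
       U_Y = n1*n2 - U_X = 56 - 22.5 = 33.5.
Step 4: Ties are present, so use the tie-corrected normal approximation (with continuity correction) for the p-value.
Step 5: p-value = 0.562485; compare to alpha = 0.05. fail to reject H0.

U_X = 22.5, p = 0.562485, fail to reject H0 at alpha = 0.05.


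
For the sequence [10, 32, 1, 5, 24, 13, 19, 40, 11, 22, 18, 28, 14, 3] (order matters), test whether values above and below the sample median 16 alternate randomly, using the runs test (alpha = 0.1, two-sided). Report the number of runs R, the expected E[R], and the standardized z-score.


Step 1: Compute median = 16; label A = above, B = below.
Labels in order: BABBABAABAAABB  (n_A = 7, n_B = 7)
Step 2: Count runs R = 9.
Step 3: Under H0 (random ordering), E[R] = 2*n_A*n_B/(n_A+n_B) + 1 = 2*7*7/14 + 1 = 8.0000.
        Var[R] = 2*n_A*n_B*(2*n_A*n_B - n_A - n_B) / ((n_A+n_B)^2 * (n_A+n_B-1)) = 8232/2548 = 3.2308.
        SD[R] = 1.7974.
Step 4: Continuity-corrected z = (R - 0.5 - E[R]) / SD[R] = (9 - 0.5 - 8.0000) / 1.7974 = 0.2782.
Step 5: Two-sided p-value via normal approximation = 2*(1 - Phi(|z|)) = 0.780879.
Step 6: alpha = 0.1. fail to reject H0.

R = 9, z = 0.2782, p = 0.780879, fail to reject H0.


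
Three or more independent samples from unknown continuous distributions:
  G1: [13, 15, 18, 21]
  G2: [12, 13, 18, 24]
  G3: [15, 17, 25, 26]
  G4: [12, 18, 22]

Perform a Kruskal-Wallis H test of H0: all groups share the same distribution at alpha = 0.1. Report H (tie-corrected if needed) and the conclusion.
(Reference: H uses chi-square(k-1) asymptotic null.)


Step 1: Combine all N = 15 observations and assign midranks.
sorted (value, group, rank): (12,G2,1.5), (12,G4,1.5), (13,G1,3.5), (13,G2,3.5), (15,G1,5.5), (15,G3,5.5), (17,G3,7), (18,G1,9), (18,G2,9), (18,G4,9), (21,G1,11), (22,G4,12), (24,G2,13), (25,G3,14), (26,G3,15)
Step 2: Sum ranks within each group.
R_1 = 29 (n_1 = 4)
R_2 = 27 (n_2 = 4)
R_3 = 41.5 (n_3 = 4)
R_4 = 22.5 (n_4 = 3)
Step 3: H = 12/(N(N+1)) * sum(R_i^2/n_i) - 3(N+1)
     = 12/(15*16) * (29^2/4 + 27^2/4 + 41.5^2/4 + 22.5^2/3) - 3*16
     = 0.050000 * 991.812 - 48
     = 1.590625.
Step 4: Ties present; correction factor C = 1 - 42/(15^3 - 15) = 0.987500. Corrected H = 1.590625 / 0.987500 = 1.610759.
Step 5: Under H0, H ~ chi^2(3); p-value = 0.656953.
Step 6: alpha = 0.1. fail to reject H0.

H = 1.6108, df = 3, p = 0.656953, fail to reject H0.


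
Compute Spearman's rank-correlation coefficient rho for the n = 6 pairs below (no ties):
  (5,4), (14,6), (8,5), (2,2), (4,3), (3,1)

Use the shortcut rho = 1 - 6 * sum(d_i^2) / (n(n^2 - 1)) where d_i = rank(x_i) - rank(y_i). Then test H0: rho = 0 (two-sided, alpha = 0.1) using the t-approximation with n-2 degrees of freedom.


Step 1: Rank x and y separately (midranks; no ties here).
rank(x): 5->4, 14->6, 8->5, 2->1, 4->3, 3->2
rank(y): 4->4, 6->6, 5->5, 2->2, 3->3, 1->1
Step 2: d_i = R_x(i) - R_y(i); compute d_i^2.
  (4-4)^2=0, (6-6)^2=0, (5-5)^2=0, (1-2)^2=1, (3-3)^2=0, (2-1)^2=1
sum(d^2) = 2.
Step 3: rho = 1 - 6*2 / (6*(6^2 - 1)) = 1 - 12/210 = 0.942857.
Step 4: Under H0, t = rho * sqrt((n-2)/(1-rho^2)) = 5.6595 ~ t(4).
Step 5: Two-sided p-value from the t-distribution with 4 df = 0.004805.
Step 6: alpha = 0.1. reject H0.

rho = 0.9429, p = 0.004805, reject H0 at alpha = 0.1.


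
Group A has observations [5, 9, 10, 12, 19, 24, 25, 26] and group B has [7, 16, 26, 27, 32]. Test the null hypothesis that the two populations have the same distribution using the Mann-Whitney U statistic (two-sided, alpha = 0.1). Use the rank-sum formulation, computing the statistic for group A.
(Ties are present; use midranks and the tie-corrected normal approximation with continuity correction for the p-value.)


Step 1: Combine and sort all 13 observations; assign midranks.
sorted (value, group): (5,X), (7,Y), (9,X), (10,X), (12,X), (16,Y), (19,X), (24,X), (25,X), (26,X), (26,Y), (27,Y), (32,Y)
ranks: 5->1, 7->2, 9->3, 10->4, 12->5, 16->6, 19->7, 24->8, 25->9, 26->10.5, 26->10.5, 27->12, 32->13
Step 2: Rank sum for X: R1 = 1 + 3 + 4 + 5 + 7 + 8 + 9 + 10.5 = 47.5.
Step 3: U_X = R1 - n1(n1+1)/2 = 47.5 - 8*9/2 = 47.5 - 36 = 11.5.
       U_Y = n1*n2 - U_X = 40 - 11.5 = 28.5.
Step 4: Ties are present, so use the tie-corrected normal approximation (with continuity correction) for the p-value.
Step 5: p-value = 0.240919; compare to alpha = 0.1. fail to reject H0.

U_X = 11.5, p = 0.240919, fail to reject H0 at alpha = 0.1.


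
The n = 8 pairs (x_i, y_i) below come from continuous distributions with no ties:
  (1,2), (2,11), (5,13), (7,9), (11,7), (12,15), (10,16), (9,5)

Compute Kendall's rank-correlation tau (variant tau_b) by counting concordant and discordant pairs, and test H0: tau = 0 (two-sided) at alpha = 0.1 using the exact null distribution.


Step 1: Enumerate the 28 unordered pairs (i,j) with i<j and classify each by sign(x_j-x_i) * sign(y_j-y_i).
  (1,2):dx=+1,dy=+9->C; (1,3):dx=+4,dy=+11->C; (1,4):dx=+6,dy=+7->C; (1,5):dx=+10,dy=+5->C
  (1,6):dx=+11,dy=+13->C; (1,7):dx=+9,dy=+14->C; (1,8):dx=+8,dy=+3->C; (2,3):dx=+3,dy=+2->C
  (2,4):dx=+5,dy=-2->D; (2,5):dx=+9,dy=-4->D; (2,6):dx=+10,dy=+4->C; (2,7):dx=+8,dy=+5->C
  (2,8):dx=+7,dy=-6->D; (3,4):dx=+2,dy=-4->D; (3,5):dx=+6,dy=-6->D; (3,6):dx=+7,dy=+2->C
  (3,7):dx=+5,dy=+3->C; (3,8):dx=+4,dy=-8->D; (4,5):dx=+4,dy=-2->D; (4,6):dx=+5,dy=+6->C
  (4,7):dx=+3,dy=+7->C; (4,8):dx=+2,dy=-4->D; (5,6):dx=+1,dy=+8->C; (5,7):dx=-1,dy=+9->D
  (5,8):dx=-2,dy=-2->C; (6,7):dx=-2,dy=+1->D; (6,8):dx=-3,dy=-10->C; (7,8):dx=-1,dy=-11->C
Step 2: C = 18, D = 10, total pairs = 28.
Step 3: tau = (C - D)/(n(n-1)/2) = (18 - 10)/28 = 0.285714.
Step 4: Exact two-sided p-value (enumerate n! = 40320 permutations of y under H0): p = 0.398760.
Step 5: alpha = 0.1. fail to reject H0.

tau_b = 0.2857 (C=18, D=10), p = 0.398760, fail to reject H0.


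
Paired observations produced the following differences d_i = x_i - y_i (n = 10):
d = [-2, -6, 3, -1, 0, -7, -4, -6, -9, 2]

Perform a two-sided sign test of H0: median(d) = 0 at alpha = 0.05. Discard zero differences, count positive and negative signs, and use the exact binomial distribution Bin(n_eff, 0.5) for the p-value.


Step 1: Discard zero differences. Original n = 10; n_eff = number of nonzero differences = 9.
Nonzero differences (with sign): -2, -6, +3, -1, -7, -4, -6, -9, +2
Step 2: Count signs: positive = 2, negative = 7.
Step 3: Under H0: P(positive) = 0.5, so the number of positives S ~ Bin(9, 0.5).
Step 4: Two-sided exact p-value = sum of Bin(9,0.5) probabilities at or below the observed probability = 0.179688.
Step 5: alpha = 0.05. fail to reject H0.

n_eff = 9, pos = 2, neg = 7, p = 0.179688, fail to reject H0.


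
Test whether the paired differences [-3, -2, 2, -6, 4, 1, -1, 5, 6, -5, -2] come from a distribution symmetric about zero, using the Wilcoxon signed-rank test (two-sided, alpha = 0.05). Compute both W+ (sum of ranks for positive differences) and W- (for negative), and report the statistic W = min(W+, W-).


Step 1: Drop any zero differences (none here) and take |d_i|.
|d| = [3, 2, 2, 6, 4, 1, 1, 5, 6, 5, 2]
Step 2: Midrank |d_i| (ties get averaged ranks).
ranks: |3|->6, |2|->4, |2|->4, |6|->10.5, |4|->7, |1|->1.5, |1|->1.5, |5|->8.5, |6|->10.5, |5|->8.5, |2|->4
Step 3: Attach original signs; sum ranks with positive sign and with negative sign.
W+ = 4 + 7 + 1.5 + 8.5 + 10.5 = 31.5
W- = 6 + 4 + 10.5 + 1.5 + 8.5 + 4 = 34.5
(Check: W+ + W- = 66 should equal n(n+1)/2 = 66.)
Step 4: Test statistic W = min(W+, W-) = 31.5.
Step 5: Ties in |d|, so use the tie-corrected normal approximation.
        E[W] = n(n+1)/4 = 11*12/4 = 33.
        Tie groups: |d|=1 (t=2), |d|=2 (t=3), |d|=5 (t=2), |d|=6 (t=2); sum(t^3 - t) = 42.
        Var[W] = n(n+1)(2n+1)/24 - sum(t^3-t)/48 = 3036/24 - 42/48 = 125.625.
        z = (W - E[W]) / sqrt(Var[W]) = (31.5 - 33) / 11.2083 = -0.1338.
        Two-sided p = 2*Phi(z) = 0.893537.
Step 6: alpha = 0.05. fail to reject H0.

W+ = 31.5, W- = 34.5, W = min = 31.5, p = 0.893537, fail to reject H0.


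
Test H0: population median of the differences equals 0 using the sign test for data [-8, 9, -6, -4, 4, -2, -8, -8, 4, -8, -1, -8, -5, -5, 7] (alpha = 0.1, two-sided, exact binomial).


Step 1: Discard zero differences. Original n = 15; n_eff = number of nonzero differences = 15.
Nonzero differences (with sign): -8, +9, -6, -4, +4, -2, -8, -8, +4, -8, -1, -8, -5, -5, +7
Step 2: Count signs: positive = 4, negative = 11.
Step 3: Under H0: P(positive) = 0.5, so the number of positives S ~ Bin(15, 0.5).
Step 4: Two-sided exact p-value = sum of Bin(15,0.5) probabilities at or below the observed probability = 0.118469.
Step 5: alpha = 0.1. fail to reject H0.

n_eff = 15, pos = 4, neg = 11, p = 0.118469, fail to reject H0.


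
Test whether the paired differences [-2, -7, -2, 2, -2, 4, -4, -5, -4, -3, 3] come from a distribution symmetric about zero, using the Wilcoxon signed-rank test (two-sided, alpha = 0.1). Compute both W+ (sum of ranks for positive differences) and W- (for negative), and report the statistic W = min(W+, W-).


Step 1: Drop any zero differences (none here) and take |d_i|.
|d| = [2, 7, 2, 2, 2, 4, 4, 5, 4, 3, 3]
Step 2: Midrank |d_i| (ties get averaged ranks).
ranks: |2|->2.5, |7|->11, |2|->2.5, |2|->2.5, |2|->2.5, |4|->8, |4|->8, |5|->10, |4|->8, |3|->5.5, |3|->5.5
Step 3: Attach original signs; sum ranks with positive sign and with negative sign.
W+ = 2.5 + 8 + 5.5 = 16
W- = 2.5 + 11 + 2.5 + 2.5 + 8 + 10 + 8 + 5.5 = 50
(Check: W+ + W- = 66 should equal n(n+1)/2 = 66.)
Step 4: Test statistic W = min(W+, W-) = 16.
Step 5: Ties in |d|, so use the tie-corrected normal approximation.
        E[W] = n(n+1)/4 = 11*12/4 = 33.
        Tie groups: |d|=2 (t=4), |d|=3 (t=2), |d|=4 (t=3); sum(t^3 - t) = 90.
        Var[W] = n(n+1)(2n+1)/24 - sum(t^3-t)/48 = 3036/24 - 90/48 = 124.625.
        z = (W - E[W]) / sqrt(Var[W]) = (16 - 33) / 11.1636 = -1.5228.
        Two-sided p = 2*Phi(z) = 0.127806.
Step 6: alpha = 0.1. fail to reject H0.

W+ = 16, W- = 50, W = min = 16, p = 0.127806, fail to reject H0.


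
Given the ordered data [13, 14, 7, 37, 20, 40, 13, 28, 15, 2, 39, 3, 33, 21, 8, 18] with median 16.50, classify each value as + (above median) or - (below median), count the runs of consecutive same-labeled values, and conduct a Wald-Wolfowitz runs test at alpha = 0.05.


Step 1: Compute median = 16.50; label A = above, B = below.
Labels in order: BBBAAABABBABAABA  (n_A = 8, n_B = 8)
Step 2: Count runs R = 10.
Step 3: Under H0 (random ordering), E[R] = 2*n_A*n_B/(n_A+n_B) + 1 = 2*8*8/16 + 1 = 9.0000.
        Var[R] = 2*n_A*n_B*(2*n_A*n_B - n_A - n_B) / ((n_A+n_B)^2 * (n_A+n_B-1)) = 14336/3840 = 3.7333.
        SD[R] = 1.9322.
Step 4: Continuity-corrected z = (R - 0.5 - E[R]) / SD[R] = (10 - 0.5 - 9.0000) / 1.9322 = 0.2588.
Step 5: Two-sided p-value via normal approximation = 2*(1 - Phi(|z|)) = 0.795809.
Step 6: alpha = 0.05. fail to reject H0.

R = 10, z = 0.2588, p = 0.795809, fail to reject H0.


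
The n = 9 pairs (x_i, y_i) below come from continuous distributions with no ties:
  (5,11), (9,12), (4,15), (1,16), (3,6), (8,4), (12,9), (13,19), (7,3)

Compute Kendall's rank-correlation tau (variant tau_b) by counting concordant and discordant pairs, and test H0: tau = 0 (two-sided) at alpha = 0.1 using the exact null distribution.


Step 1: Enumerate the 36 unordered pairs (i,j) with i<j and classify each by sign(x_j-x_i) * sign(y_j-y_i).
  (1,2):dx=+4,dy=+1->C; (1,3):dx=-1,dy=+4->D; (1,4):dx=-4,dy=+5->D; (1,5):dx=-2,dy=-5->C
  (1,6):dx=+3,dy=-7->D; (1,7):dx=+7,dy=-2->D; (1,8):dx=+8,dy=+8->C; (1,9):dx=+2,dy=-8->D
  (2,3):dx=-5,dy=+3->D; (2,4):dx=-8,dy=+4->D; (2,5):dx=-6,dy=-6->C; (2,6):dx=-1,dy=-8->C
  (2,7):dx=+3,dy=-3->D; (2,8):dx=+4,dy=+7->C; (2,9):dx=-2,dy=-9->C; (3,4):dx=-3,dy=+1->D
  (3,5):dx=-1,dy=-9->C; (3,6):dx=+4,dy=-11->D; (3,7):dx=+8,dy=-6->D; (3,8):dx=+9,dy=+4->C
  (3,9):dx=+3,dy=-12->D; (4,5):dx=+2,dy=-10->D; (4,6):dx=+7,dy=-12->D; (4,7):dx=+11,dy=-7->D
  (4,8):dx=+12,dy=+3->C; (4,9):dx=+6,dy=-13->D; (5,6):dx=+5,dy=-2->D; (5,7):dx=+9,dy=+3->C
  (5,8):dx=+10,dy=+13->C; (5,9):dx=+4,dy=-3->D; (6,7):dx=+4,dy=+5->C; (6,8):dx=+5,dy=+15->C
  (6,9):dx=-1,dy=-1->C; (7,8):dx=+1,dy=+10->C; (7,9):dx=-5,dy=-6->C; (8,9):dx=-6,dy=-16->C
Step 2: C = 18, D = 18, total pairs = 36.
Step 3: tau = (C - D)/(n(n-1)/2) = (18 - 18)/36 = 0.000000.
Step 4: Exact two-sided p-value (enumerate n! = 362880 permutations of y under H0): p = 1.000000.
Step 5: alpha = 0.1. fail to reject H0.

tau_b = 0.0000 (C=18, D=18), p = 1.000000, fail to reject H0.
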